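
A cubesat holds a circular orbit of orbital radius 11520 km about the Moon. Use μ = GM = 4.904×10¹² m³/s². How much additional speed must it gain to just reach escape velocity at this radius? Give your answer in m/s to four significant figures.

Δv ≈ 270.3 m/s

r = 11520 km = 1.152×10⁷ m.
Circular speed v_c = √(μ/r) = 652.5 m/s.
Escape speed v_esc = √(2μ/r) = √2 × v_c = 922.7 m/s.
Δv = v_esc − v_c = 270.3 m/s.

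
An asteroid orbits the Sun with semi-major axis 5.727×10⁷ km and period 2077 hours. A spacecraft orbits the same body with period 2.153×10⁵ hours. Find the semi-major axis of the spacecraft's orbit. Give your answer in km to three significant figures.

a₂ ≈ 1.26×10⁹ km

Kepler's third law: a³ ∝ T², so a₂ = a₁ (T₂/T₁)^(2/3).
T₂/T₁ = 103.7, (T₂/T₁)^(2/3) = 22.07.
a₂ = 5.727×10⁷ × 22.07 = 1.264×10⁹ km.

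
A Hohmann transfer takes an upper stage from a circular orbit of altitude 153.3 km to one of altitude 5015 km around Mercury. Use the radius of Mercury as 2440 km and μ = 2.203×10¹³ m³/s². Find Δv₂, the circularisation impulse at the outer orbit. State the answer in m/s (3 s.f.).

Δv ≈ 484 m/s

r₁ = 2440 + 153.3 = 2593.3 km = 2.5933×10⁶ m.
r₂ = 2440 + 5015 = 7455.0 km = 7.4550×10⁶ m.
Transfer ellipse a_t = (r₁ + r₂)/2 = 5.024×10⁶ m.
At r₁: circular v_c1 = √(μ/r₁) = 2915 m/s; transfer-periherm v_p = √[μ(2/r₁ − 1/a_t)] = 3550 m/s.
At r₂: circular v_c2 = √(μ/r₂) = 1719 m/s; transfer-apoherm v_a = √[μ(2/r₂ − 1/a_t)] = 1235 m/s.
Δv₂ = v_c2 − v_a = 484.0 m/s.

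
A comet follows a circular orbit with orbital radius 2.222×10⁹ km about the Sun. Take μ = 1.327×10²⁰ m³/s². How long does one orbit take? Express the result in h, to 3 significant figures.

T ≈ 502000 h

r = 2.222×10⁹ km = 2.222×10¹² m.
Kepler's third law: T = 2π√(r³/μ) = 2π√((2.222×10¹²)³ / 1.327×10²⁰).
r³/μ = 8.267×10¹⁶ s², so T = 2π × 2.875×10⁸ = 1.807×10⁹ s.
Converting: 1.807×10⁹ s ÷ 3600 = 5.018×10⁵ h.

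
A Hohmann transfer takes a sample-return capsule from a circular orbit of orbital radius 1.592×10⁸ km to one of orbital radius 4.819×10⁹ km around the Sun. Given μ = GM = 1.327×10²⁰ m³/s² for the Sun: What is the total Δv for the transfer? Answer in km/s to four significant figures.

Δv_total ≈ 15.22 km/s

r₁ = 1.592×10⁸ km = 1.592×10¹¹ m.
r₂ = 4.819×10⁹ km = 4.819×10¹² m.
Transfer ellipse a_t = (r₁ + r₂)/2 = 2.489×10¹² m.
At r₁: circular v_c1 = √(μ/r₁) = 28870 m/s; transfer-perihelion v_p = √[μ(2/r₁ − 1/a_t)] = 40170 m/s.
Δv₁ = v_p − v_c1 = 11300 m/s.
At r₂: circular v_c2 = √(μ/r₂) = 5248 m/s; transfer-aphelion v_a = √[μ(2/r₂ − 1/a_t)] = 1327 m/s.
Δv₂ = v_c2 − v_a = 3920 m/s.
Total Δv = Δv₁ + Δv₂ = 15220 m/s = 15.22 km/s.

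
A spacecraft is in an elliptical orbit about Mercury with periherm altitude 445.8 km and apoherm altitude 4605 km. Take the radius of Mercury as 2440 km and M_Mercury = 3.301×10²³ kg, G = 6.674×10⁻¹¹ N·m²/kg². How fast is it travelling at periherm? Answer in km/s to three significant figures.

v ≈ 3.29 km/s

μ = GM = 6.674×10⁻¹¹ × 3.301×10²³ = 2.203×10¹³ m³/s².
r_p = 2440 + 445.8 = 2885.8 km = 2.8858×10⁶ m.
r_a = 2440 + 4605 = 7045.0 km = 7.0450×10⁶ m.
Semi-major axis a = (r_p + r_a)/2 = 4965.4 km = 4.965×10⁶ m.
Vis-viva: v² = μ(2/r − 1/a) = 2.203×10¹³ × (6.930×10⁻⁷ − 2.014×10⁻⁷) = 1.083×10⁷ m²/s².
v = 3291 m/s = 3.291 km/s.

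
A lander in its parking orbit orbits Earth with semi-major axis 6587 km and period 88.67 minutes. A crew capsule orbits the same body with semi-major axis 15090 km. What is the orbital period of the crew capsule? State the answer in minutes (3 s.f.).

T₂ ≈ 307 minutes

Kepler's third law: T² ∝ a³, so T₂ = T₁ (a₂/a₁)^(3/2).
a₂/a₁ = 2.291, (a₂/a₁)^(3/2) = 3.467.
T₂ = 88.67 × 3.467 = 307.5 minutes.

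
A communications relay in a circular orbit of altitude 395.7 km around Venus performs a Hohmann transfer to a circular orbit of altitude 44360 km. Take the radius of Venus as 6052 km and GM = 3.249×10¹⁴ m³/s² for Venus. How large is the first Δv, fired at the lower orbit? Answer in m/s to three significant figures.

Δv ≈ 2350 m/s

r₁ = 6052 + 395.7 = 6447.7 km = 6.4477×10⁶ m.
r₂ = 6052 + 44360 = 50412 km = 5.0412×10⁷ m.
Transfer ellipse a_t = (r₁ + r₂)/2 = 2.843×10⁷ m.
At r₁: circular v_c1 = √(μ/r₁) = 7099 m/s; transfer-periapsis v_p = √[μ(2/r₁ − 1/a_t)] = 9453 m/s.
Δv₁ = v_p − v_c1 = 2354 m/s.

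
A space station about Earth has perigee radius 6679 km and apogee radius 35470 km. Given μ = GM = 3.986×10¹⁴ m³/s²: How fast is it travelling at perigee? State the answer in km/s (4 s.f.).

Semi-major axis a = (r_p + r_a)/2 = 21074 km = 2.107×10⁷ m.
Vis-viva: v² = μ(2/r − 1/a) = 3.986×10¹⁴ × (2.994×10⁻⁷ − 4.745×10⁻⁸) = 1.004×10⁸ m²/s².
v = 10020 m/s = 10.02 km/s.

v ≈ 10.02 km/s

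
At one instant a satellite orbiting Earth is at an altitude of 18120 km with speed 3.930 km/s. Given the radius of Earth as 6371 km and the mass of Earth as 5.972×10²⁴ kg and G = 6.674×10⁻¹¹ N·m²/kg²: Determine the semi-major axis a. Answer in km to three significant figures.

a ≈ 23300 km

μ = GM = 6.674×10⁻¹¹ × 5.972×10²⁴ = 3.986×10¹⁴ m³/s².
r = 6371 + 18120 = 24491 km = 2.449×10⁷ m.
Vis-viva rearranged: 1/a = 2/r − v²/μ = 8.166×10⁻⁸ − 3.875×10⁻⁸ = 4.291×10⁻⁸ m⁻¹.
a = 2.330×10⁷ m = 23304 km.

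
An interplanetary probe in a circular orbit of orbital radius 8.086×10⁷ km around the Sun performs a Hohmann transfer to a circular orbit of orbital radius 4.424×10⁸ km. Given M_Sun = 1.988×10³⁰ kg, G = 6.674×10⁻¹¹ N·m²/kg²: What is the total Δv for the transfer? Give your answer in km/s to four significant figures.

μ = GM = 6.674×10⁻¹¹ × 1.988×10³⁰ = 1.327×10²⁰ m³/s².
r₁ = 8.086×10⁷ km = 8.086×10¹⁰ m.
r₂ = 4.424×10⁸ km = 4.424×10¹¹ m.
Transfer ellipse a_t = (r₁ + r₂)/2 = 2.616×10¹¹ m.
At r₁: circular v_c1 = √(μ/r₁) = 40510 m/s; transfer-perihelion v_p = √[μ(2/r₁ − 1/a_t)] = 52670 m/s.
Δv₁ = v_p − v_c1 = 12170 m/s.
At r₂: circular v_c2 = √(μ/r₂) = 17320 m/s; transfer-aphelion v_a = √[μ(2/r₂ − 1/a_t)] = 9628 m/s.
Δv₂ = v_c2 − v_a = 7690 m/s.
Total Δv = Δv₁ + Δv₂ = 19860 m/s = 19.86 km/s.

Δv_total ≈ 19.86 km/s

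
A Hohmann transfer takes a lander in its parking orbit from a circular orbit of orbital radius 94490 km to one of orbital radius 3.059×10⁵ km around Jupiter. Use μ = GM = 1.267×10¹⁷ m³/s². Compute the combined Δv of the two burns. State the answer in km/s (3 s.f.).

r₁ = 94490 km = 9.449×10⁷ m.
r₂ = 3.059×10⁵ km = 3.059×10⁸ m.
Transfer ellipse a_t = (r₁ + r₂)/2 = 2.002×10⁸ m.
At r₁: circular v_c1 = √(μ/r₁) = 36620 m/s; transfer-perijove v_p = √[μ(2/r₁ − 1/a_t)] = 45260 m/s.
Δv₁ = v_p − v_c1 = 8647 m/s.
At r₂: circular v_c2 = √(μ/r₂) = 20350 m/s; transfer-apojove v_a = √[μ(2/r₂ − 1/a_t)] = 13980 m/s.
Δv₂ = v_c2 − v_a = 6370 m/s.
Total Δv = Δv₁ + Δv₂ = 15020 m/s = 15.02 km/s.

Δv_total ≈ 15.0 km/s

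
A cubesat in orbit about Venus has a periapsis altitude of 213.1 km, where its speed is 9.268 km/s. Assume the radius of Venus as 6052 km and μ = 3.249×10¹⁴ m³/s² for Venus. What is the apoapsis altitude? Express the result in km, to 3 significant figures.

r_p = 6052 + 213.1 = 6265.1 km = 6.265×10⁶ m.
Specific energy ε = v²/2 − μ/r = -8.911×10⁶ J/kg, so a = −μ/(2ε) = 1.823×10⁷ m.
The apsides satisfy r_p + r_a = 2a, so the apoapsis radius is 2a − r_p = 3.020×10⁷ m = 30196 km.
Apoapsis altitude = 30196 − 6052 = 24144 km.

apoapsis altitude ≈ 24100 km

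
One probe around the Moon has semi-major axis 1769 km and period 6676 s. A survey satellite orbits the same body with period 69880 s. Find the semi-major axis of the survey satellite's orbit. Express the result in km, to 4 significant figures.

a₂ ≈ 8465 km

Kepler's third law: a³ ∝ T², so a₂ = a₁ (T₂/T₁)^(2/3).
T₂/T₁ = 10.47, (T₂/T₁)^(2/3) = 4.785.
a₂ = 1769 × 4.785 = 8465 km.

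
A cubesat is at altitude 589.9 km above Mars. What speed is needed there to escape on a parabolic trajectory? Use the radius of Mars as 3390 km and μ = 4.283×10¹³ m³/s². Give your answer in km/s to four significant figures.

r = 3390 + 589.9 = 3979.9 km = 3.9799×10⁶ m.
Escape speed v_esc = √(2μ/r) = √(2 × 4.283×10¹³ / 3.980×10⁶) = √(2.152×10⁷) = 4639 m/s.
= 4.639 km/s.

v_esc ≈ 4.639 km/s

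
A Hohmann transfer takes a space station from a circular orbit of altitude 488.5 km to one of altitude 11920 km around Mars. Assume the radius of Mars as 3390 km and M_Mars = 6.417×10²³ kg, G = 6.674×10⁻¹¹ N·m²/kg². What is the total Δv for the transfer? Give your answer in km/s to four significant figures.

μ = GM = 6.674×10⁻¹¹ × 6.417×10²³ = 4.283×10¹³ m³/s².
r₁ = 3390 + 488.5 = 3878.5 km = 3.8785×10⁶ m.
r₂ = 3390 + 11920 = 15310 km = 1.5310×10⁷ m.
Transfer ellipse a_t = (r₁ + r₂)/2 = 9.594×10⁶ m.
At r₁: circular v_c1 = √(μ/r₁) = 3323 m/s; transfer-periapsis v_p = √[μ(2/r₁ − 1/a_t)] = 4198 m/s.
Δv₁ = v_p − v_c1 = 874.7 m/s.
At r₂: circular v_c2 = √(μ/r₂) = 1673 m/s; transfer-apoapsis v_a = √[μ(2/r₂ − 1/a_t)] = 1063 m/s.
Δv₂ = v_c2 − v_a = 609.1 m/s.
Total Δv = Δv₁ + Δv₂ = 1484 m/s = 1.484 km/s.

Δv_total ≈ 1.484 km/s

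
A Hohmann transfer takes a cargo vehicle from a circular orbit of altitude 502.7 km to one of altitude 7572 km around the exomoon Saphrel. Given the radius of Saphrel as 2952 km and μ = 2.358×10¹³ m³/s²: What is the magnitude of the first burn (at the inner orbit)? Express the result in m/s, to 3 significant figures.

Δv ≈ 593 m/s

r₁ = 2952 + 502.7 = 3454.7 km = 3.4547×10⁶ m.
r₂ = 2952 + 7572 = 10524 km = 1.0524×10⁷ m.
Transfer ellipse a_t = (r₁ + r₂)/2 = 6.989×10⁶ m.
At r₁: circular v_c1 = √(μ/r₁) = 2613 m/s; transfer-periapsis v_p = √[μ(2/r₁ − 1/a_t)] = 3206 m/s.
Δv₁ = v_p − v_c1 = 593.3 m/s.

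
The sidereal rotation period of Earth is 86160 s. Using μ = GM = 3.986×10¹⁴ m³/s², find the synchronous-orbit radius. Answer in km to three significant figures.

r_sync ≈ 42200 km

A synchronous orbit has period T, so by Kepler's third law a = (μT²/4π²)^(1/3).
μT²/4π² = 3.986×10¹⁴ × (8.616×10⁴)² / 39.48 = 7.495×10²² m³.
a = 4.216×10⁷ m = 42163 km.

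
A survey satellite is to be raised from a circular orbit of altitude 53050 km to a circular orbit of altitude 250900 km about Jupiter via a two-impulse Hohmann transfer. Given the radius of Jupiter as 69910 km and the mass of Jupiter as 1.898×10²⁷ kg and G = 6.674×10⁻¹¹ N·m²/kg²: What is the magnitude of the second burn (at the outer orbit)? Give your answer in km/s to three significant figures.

μ = GM = 6.674×10⁻¹¹ × 1.898×10²⁷ = 1.267×10¹⁷ m³/s².
r₁ = 69910 + 53050 = 122960 km = 1.2296×10⁸ m.
r₂ = 69910 + 250900 = 320810 km = 3.2081×10⁸ m.
Transfer ellipse a_t = (r₁ + r₂)/2 = 2.219×10⁸ m.
At r₁: circular v_c1 = √(μ/r₁) = 32100 m/s; transfer-perijove v_p = √[μ(2/r₁ − 1/a_t)] = 38590 m/s.
At r₂: circular v_c2 = √(μ/r₂) = 19870 m/s; transfer-apojove v_a = √[μ(2/r₂ − 1/a_t)] = 14790 m/s.
Δv₂ = v_c2 − v_a = 5079 m/s.
= 5.079 km/s.

Δv ≈ 5.08 km/s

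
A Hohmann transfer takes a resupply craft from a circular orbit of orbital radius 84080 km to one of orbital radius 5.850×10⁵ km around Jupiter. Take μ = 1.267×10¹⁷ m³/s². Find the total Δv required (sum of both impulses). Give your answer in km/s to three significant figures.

r₁ = 84080 km = 8.408×10⁷ m.
r₂ = 5.850×10⁵ km = 5.850×10⁸ m.
Transfer ellipse a_t = (r₁ + r₂)/2 = 3.345×10⁸ m.
At r₁: circular v_c1 = √(μ/r₁) = 38820 m/s; transfer-perijove v_p = √[μ(2/r₁ − 1/a_t)] = 51330 m/s.
Δv₁ = v_p − v_c1 = 12510 m/s.
At r₂: circular v_c2 = √(μ/r₂) = 14720 m/s; transfer-apojove v_a = √[μ(2/r₂ − 1/a_t)] = 7378 m/s.
Δv₂ = v_c2 − v_a = 7339 m/s.
Total Δv = Δv₁ + Δv₂ = 19850 m/s = 19.85 km/s.

Δv_total ≈ 19.9 km/s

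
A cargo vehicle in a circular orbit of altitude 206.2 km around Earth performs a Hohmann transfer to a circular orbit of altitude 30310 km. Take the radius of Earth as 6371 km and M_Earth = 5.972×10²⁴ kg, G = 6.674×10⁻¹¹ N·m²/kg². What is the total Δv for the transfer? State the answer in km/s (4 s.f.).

μ = GM = 6.674×10⁻¹¹ × 5.972×10²⁴ = 3.986×10¹⁴ m³/s².
r₁ = 6371 + 206.2 = 6577.2 km = 6.5772×10⁶ m.
r₂ = 6371 + 30310 = 36681 km = 3.6681×10⁷ m.
Transfer ellipse a_t = (r₁ + r₂)/2 = 2.163×10⁷ m.
At r₁: circular v_c1 = √(μ/r₁) = 7785 m/s; transfer-perigee v_p = √[μ(2/r₁ − 1/a_t)] = 10140 m/s.
Δv₁ = v_p − v_c1 = 2353 m/s.
At r₂: circular v_c2 = √(μ/r₂) = 3296 m/s; transfer-apogee v_a = √[μ(2/r₂ − 1/a_t)] = 1818 m/s.
Δv₂ = v_c2 − v_a = 1479 m/s.
Total Δv = Δv₁ + Δv₂ = 3832 m/s = 3.832 km/s.

Δv_total ≈ 3.832 km/s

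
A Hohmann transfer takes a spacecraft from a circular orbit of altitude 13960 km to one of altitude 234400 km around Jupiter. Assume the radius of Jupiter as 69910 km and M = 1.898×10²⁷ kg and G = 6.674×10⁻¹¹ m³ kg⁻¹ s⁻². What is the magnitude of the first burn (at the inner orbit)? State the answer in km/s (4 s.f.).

Δv ≈ 9.799 km/s

μ = GM = 6.674×10⁻¹¹ × 1.898×10²⁷ = 1.267×10¹⁷ m³/s².
r₁ = 69910 + 13960 = 83870 km = 8.3870×10⁷ m.
r₂ = 69910 + 234400 = 304310 km = 3.0431×10⁸ m.
Transfer ellipse a_t = (r₁ + r₂)/2 = 1.941×10⁸ m.
At r₁: circular v_c1 = √(μ/r₁) = 38860 m/s; transfer-perijove v_p = √[μ(2/r₁ − 1/a_t)] = 48660 m/s.
Δv₁ = v_p − v_c1 = 9799 m/s.
= 9.799 km/s.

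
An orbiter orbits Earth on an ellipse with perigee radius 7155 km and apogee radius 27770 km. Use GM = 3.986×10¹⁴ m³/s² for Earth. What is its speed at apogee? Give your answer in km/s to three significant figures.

v ≈ 2.43 km/s

Semi-major axis a = (r_p + r_a)/2 = 17462 km = 1.746×10⁷ m.
Vis-viva: v² = μ(2/r − 1/a) = 3.986×10¹⁴ × (7.202×10⁻⁸ − 5.727×10⁻⁸) = 5.881×10⁶ m²/s².
v = 2425 m/s = 2.425 km/s.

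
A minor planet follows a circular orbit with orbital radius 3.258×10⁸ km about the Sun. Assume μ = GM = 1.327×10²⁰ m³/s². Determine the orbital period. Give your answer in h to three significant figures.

T ≈ 28200 h

r = 3.258×10⁸ km = 3.258×10¹¹ m.
Kepler's third law: T = 2π√(r³/μ) = 2π√((3.258×10¹¹)³ / 1.327×10²⁰).
r³/μ = 2.606×10¹⁴ s², so T = 2π × 1.614×10⁷ = 1.014×10⁸ s.
Converting: 1.014×10⁸ s ÷ 3600 = 28180 h.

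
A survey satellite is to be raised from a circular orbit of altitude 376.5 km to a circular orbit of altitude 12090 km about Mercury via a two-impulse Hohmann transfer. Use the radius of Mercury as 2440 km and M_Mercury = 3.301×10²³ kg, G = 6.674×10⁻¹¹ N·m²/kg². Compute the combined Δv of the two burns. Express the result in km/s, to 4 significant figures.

Δv_total ≈ 1.353 km/s

μ = GM = 6.674×10⁻¹¹ × 3.301×10²³ = 2.203×10¹³ m³/s².
r₁ = 2440 + 376.5 = 2816.5 km = 2.8165×10⁶ m.
r₂ = 2440 + 12090 = 14530 km = 1.4530×10⁷ m.
Transfer ellipse a_t = (r₁ + r₂)/2 = 8.673×10⁶ m.
At r₁: circular v_c1 = √(μ/r₁) = 2797 m/s; transfer-periherm v_p = √[μ(2/r₁ − 1/a_t)] = 3620 m/s.
Δv₁ = v_p − v_c1 = 823.2 m/s.
At r₂: circular v_c2 = √(μ/r₂) = 1231 m/s; transfer-apoherm v_a = √[μ(2/r₂ − 1/a_t)] = 701.7 m/s.
Δv₂ = v_c2 − v_a = 529.7 m/s.
Total Δv = Δv₁ + Δv₂ = 1353 m/s = 1.353 km/s.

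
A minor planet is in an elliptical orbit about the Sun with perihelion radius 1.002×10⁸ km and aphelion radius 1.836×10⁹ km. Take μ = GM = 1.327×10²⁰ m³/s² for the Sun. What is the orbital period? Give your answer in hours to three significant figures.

Semi-major axis a = (r_p + r_a)/2 = (1.0020×10⁸ + 1.8360×10⁹)/2 = 9.6810×10⁸ km = 9.681×10¹¹ m.
By Kepler's third law T = 2π√(a³/μ) = 2π × 8.269×10⁷ = 5.195×10⁸ s.
= 1.443×10⁵ hours.

T ≈ 144000 hours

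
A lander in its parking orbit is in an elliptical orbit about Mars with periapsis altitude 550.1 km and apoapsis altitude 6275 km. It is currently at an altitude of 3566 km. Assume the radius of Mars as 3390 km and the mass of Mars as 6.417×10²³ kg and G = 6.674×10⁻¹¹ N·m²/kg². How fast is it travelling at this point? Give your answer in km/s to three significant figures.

μ = GM = 6.674×10⁻¹¹ × 6.417×10²³ = 4.283×10¹³ m³/s².
r_p = 3390 + 550.1 = 3940.1 km = 3.9401×10⁶ m.
r_a = 3390 + 6275 = 9665.0 km = 9.6650×10⁶ m.
r = 3390 + 3566 = 6956.0 km = 6.956×10⁶ m.
Semi-major axis a = (r_p + r_a)/2 = 6802.6 km = 6.803×10⁶ m.
Vis-viva: v² = μ(2/r − 1/a) = 4.283×10¹³ × (2.875×10⁻⁷ − 1.470×10⁻⁷) = 6.018×10⁶ m²/s².
v = 2453 m/s = 2.453 km/s.

v ≈ 2.45 km/s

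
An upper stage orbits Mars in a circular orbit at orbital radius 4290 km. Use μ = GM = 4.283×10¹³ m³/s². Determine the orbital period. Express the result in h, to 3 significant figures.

r = 4290 km = 4.290×10⁶ m.
Kepler's third law: T = 2π√(r³/μ) = 2π√((4.290×10⁶)³ / 4.283×10¹³).
r³/μ = 1.843×10⁶ s², so T = 2π × 1.358×10³ = 8.531×10³ s.
Converting: 8.531×10³ s ÷ 3600 = 2.370 h.

T ≈ 2.37 h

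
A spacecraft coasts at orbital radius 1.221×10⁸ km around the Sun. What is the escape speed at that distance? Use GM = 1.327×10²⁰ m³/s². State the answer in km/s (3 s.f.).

v_esc ≈ 46.6 km/s

r = 1.221×10⁸ km = 1.221×10¹¹ m.
Escape speed v_esc = √(2μ/r) = √(2 × 1.327×10²⁰ / 1.221×10¹¹) = √(2.174×10⁹) = 46620 m/s.
= 46.62 km/s.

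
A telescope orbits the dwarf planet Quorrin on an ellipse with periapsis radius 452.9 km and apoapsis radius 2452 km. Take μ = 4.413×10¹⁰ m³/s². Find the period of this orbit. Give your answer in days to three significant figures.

Semi-major axis a = (r_p + r_a)/2 = (452.90 + 2452.0)/2 = 1452.5 km = 1.452×10⁶ m.
By Kepler's third law T = 2π√(a³/μ) = 2π × 8.333×10³ = 5.236×10⁴ s.
= 0.606 days.

T ≈ 0.606 days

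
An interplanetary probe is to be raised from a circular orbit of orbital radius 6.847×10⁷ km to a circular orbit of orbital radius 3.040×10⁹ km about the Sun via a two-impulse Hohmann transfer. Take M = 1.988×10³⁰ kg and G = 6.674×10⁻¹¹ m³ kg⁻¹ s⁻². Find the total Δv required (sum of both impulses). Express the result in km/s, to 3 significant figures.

μ = GM = 6.674×10⁻¹¹ × 1.988×10³⁰ = 1.327×10²⁰ m³/s².
r₁ = 6.847×10⁷ km = 6.847×10¹⁰ m.
r₂ = 3.040×10⁹ km = 3.040×10¹² m.
Transfer ellipse a_t = (r₁ + r₂)/2 = 1.554×10¹² m.
At r₁: circular v_c1 = √(μ/r₁) = 44020 m/s; transfer-perihelion v_p = √[μ(2/r₁ − 1/a_t)] = 61560 m/s.
Δv₁ = v_p − v_c1 = 17540 m/s.
At r₂: circular v_c2 = √(μ/r₂) = 6606 m/s; transfer-aphelion v_a = √[μ(2/r₂ − 1/a_t)] = 1387 m/s.
Δv₂ = v_c2 − v_a = 5220 m/s.
Total Δv = Δv₁ + Δv₂ = 22760 m/s = 22.76 km/s.

Δv_total ≈ 22.8 km/s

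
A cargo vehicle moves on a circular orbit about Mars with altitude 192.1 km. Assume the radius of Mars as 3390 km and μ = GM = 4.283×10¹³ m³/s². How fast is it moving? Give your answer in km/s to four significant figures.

r = 3390 + 192.1 = 3582.1 km = 3.5821×10⁶ m.
For a circular orbit v = √(μ/r) = √(4.283×10¹³ / 3.582×10⁶) = √(1.196×10⁷) = 3458 m/s.
That is 3.458 km/s.

v ≈ 3.458 km/s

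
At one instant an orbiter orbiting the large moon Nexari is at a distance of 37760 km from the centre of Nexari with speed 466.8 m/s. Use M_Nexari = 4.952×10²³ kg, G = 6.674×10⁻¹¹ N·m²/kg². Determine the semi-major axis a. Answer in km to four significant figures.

μ = GM = 6.674×10⁻¹¹ × 4.952×10²³ = 3.305×10¹³ m³/s².
r = 3.776×10⁷ m.
Vis-viva rearranged: 1/a = 2/r − v²/μ = 5.297×10⁻⁸ − 6.593×10⁻⁹ = 4.637×10⁻⁸ m⁻¹.
a = 2.156×10⁷ m = 21564 km.

a ≈ 21560 km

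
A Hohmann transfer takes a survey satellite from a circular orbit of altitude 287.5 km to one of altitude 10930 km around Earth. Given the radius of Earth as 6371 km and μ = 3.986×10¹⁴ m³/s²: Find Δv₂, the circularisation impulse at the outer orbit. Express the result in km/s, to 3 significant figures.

r₁ = 6371 + 287.5 = 6658.5 km = 6.6585×10⁶ m.
r₂ = 6371 + 10930 = 17301 km = 1.7301×10⁷ m.
Transfer ellipse a_t = (r₁ + r₂)/2 = 1.198×10⁷ m.
At r₁: circular v_c1 = √(μ/r₁) = 7737 m/s; transfer-perigee v_p = √[μ(2/r₁ − 1/a_t)] = 9298 m/s.
At r₂: circular v_c2 = √(μ/r₂) = 4800 m/s; transfer-apogee v_a = √[μ(2/r₂ − 1/a_t)] = 3578 m/s.
Δv₂ = v_c2 − v_a = 1221 m/s.
= 1.221 km/s.

Δv ≈ 1.22 km/s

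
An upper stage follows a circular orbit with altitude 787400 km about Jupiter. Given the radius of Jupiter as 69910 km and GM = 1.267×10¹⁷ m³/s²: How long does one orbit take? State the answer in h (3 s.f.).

T ≈ 123 h

r = 69910 + 787400 = 857310 km = 8.5731×10⁸ m.
Kepler's third law: T = 2π√(r³/μ) = 2π√((8.573×10⁸)³ / 1.267×10¹⁷).
r³/μ = 4.973×10⁹ s², so T = 2π × 7.052×10⁴ = 4.431×10⁵ s.
Converting: 4.431×10⁵ s ÷ 3600 = 123.1 h.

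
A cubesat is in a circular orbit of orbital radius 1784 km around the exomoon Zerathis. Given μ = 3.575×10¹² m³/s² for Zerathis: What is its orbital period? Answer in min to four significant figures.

r = 1784 km = 1.784×10⁶ m.
Kepler's third law: T = 2π√(r³/μ) = 2π√((1.784×10⁶)³ / 3.575×10¹²).
r³/μ = 1.588×10⁶ s², so T = 2π × 1.260×10³ = 7.918×10³ s.
Converting: 7.918×10³ s ÷ 60.00 = 132.0 min.

T ≈ 132.0 min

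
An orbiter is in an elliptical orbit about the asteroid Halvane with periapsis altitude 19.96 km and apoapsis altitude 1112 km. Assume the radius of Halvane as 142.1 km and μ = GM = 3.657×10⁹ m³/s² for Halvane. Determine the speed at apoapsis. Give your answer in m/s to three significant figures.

r_p = 142.1 + 19.96 = 162.06 km = 1.6206×10⁵ m.
r_a = 142.1 + 1112 = 1254.1 km = 1.2541×10⁶ m.
Semi-major axis a = (r_p + r_a)/2 = 708.08 km = 7.081×10⁵ m.
Vis-viva: v² = μ(2/r − 1/a) = 3.657×10⁹ × (1.595×10⁻⁶ − 1.412×10⁻⁶) = 6.674×10² m²/s².
v = 25.83 m/s.

v ≈ 25.8 m/s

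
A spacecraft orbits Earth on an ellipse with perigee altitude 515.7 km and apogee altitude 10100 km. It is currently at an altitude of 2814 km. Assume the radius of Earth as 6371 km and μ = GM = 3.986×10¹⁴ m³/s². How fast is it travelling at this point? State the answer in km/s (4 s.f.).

r_p = 6371 + 515.7 = 6886.7 km = 6.8867×10⁶ m.
r_a = 6371 + 10100 = 16471 km = 1.6471×10⁷ m.
r = 6371 + 2814 = 9185.0 km = 9.185×10⁶ m.
Semi-major axis a = (r_p + r_a)/2 = 11679 km = 1.168×10⁷ m.
Vis-viva: v² = μ(2/r − 1/a) = 3.986×10¹⁴ × (2.177×10⁻⁷ − 8.562×10⁻⁸) = 5.266×10⁷ m²/s².
v = 7257 m/s = 7.257 km/s.

v ≈ 7.257 km/s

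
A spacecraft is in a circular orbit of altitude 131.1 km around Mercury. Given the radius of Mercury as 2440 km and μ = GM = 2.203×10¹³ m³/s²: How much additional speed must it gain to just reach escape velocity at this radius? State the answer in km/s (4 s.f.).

r = 2440 + 131.1 = 2571.1 km = 2.5711×10⁶ m.
Circular speed v_c = √(μ/r) = 2927 m/s.
Escape speed v_esc = √(2μ/r) = √2 × v_c = 4140 m/s.
Δv = v_esc − v_c = 1212 m/s = 1.212 km/s.

Δv ≈ 1.212 km/s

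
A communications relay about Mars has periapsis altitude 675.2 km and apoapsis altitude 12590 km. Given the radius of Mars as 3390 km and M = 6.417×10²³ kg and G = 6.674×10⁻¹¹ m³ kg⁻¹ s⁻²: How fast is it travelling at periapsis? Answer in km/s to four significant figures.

μ = GM = 6.674×10⁻¹¹ × 6.417×10²³ = 4.283×10¹³ m³/s².
r_p = 3390 + 675.2 = 4065.2 km = 4.0652×10⁶ m.
r_a = 3390 + 12590 = 15980 km = 1.5980×10⁷ m.
Semi-major axis a = (r_p + r_a)/2 = 10023 km = 1.002×10⁷ m.
Vis-viva: v² = μ(2/r − 1/a) = 4.283×10¹³ × (4.920×10⁻⁷ − 9.977×10⁻⁸) = 1.680×10⁷ m²/s².
v = 4098 m/s = 4.098 km/s.

v ≈ 4.098 km/s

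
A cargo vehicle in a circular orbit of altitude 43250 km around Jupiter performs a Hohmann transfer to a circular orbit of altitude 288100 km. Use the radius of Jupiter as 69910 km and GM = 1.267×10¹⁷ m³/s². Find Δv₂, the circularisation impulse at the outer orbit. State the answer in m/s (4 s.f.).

r₁ = 69910 + 43250 = 113160 km = 1.1316×10⁸ m.
r₂ = 69910 + 288100 = 358010 km = 3.5801×10⁸ m.
Transfer ellipse a_t = (r₁ + r₂)/2 = 2.356×10⁸ m.
At r₁: circular v_c1 = √(μ/r₁) = 33460 m/s; transfer-perijove v_p = √[μ(2/r₁ − 1/a_t)] = 41250 m/s.
At r₂: circular v_c2 = √(μ/r₂) = 18810 m/s; transfer-apojove v_a = √[μ(2/r₂ − 1/a_t)] = 13040 m/s.
Δv₂ = v_c2 − v_a = 5774 m/s.

Δv ≈ 5774 m/s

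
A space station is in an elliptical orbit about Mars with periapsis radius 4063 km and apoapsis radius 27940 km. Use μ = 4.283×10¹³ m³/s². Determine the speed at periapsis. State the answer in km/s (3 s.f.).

Semi-major axis a = (r_p + r_a)/2 = 16002 km = 1.600×10⁷ m.
Vis-viva: v² = μ(2/r − 1/a) = 4.283×10¹³ × (4.922×10⁻⁷ − 6.249×10⁻⁸) = 1.841×10⁷ m²/s².
v = 4290 m/s = 4.290 km/s.

v ≈ 4.29 km/s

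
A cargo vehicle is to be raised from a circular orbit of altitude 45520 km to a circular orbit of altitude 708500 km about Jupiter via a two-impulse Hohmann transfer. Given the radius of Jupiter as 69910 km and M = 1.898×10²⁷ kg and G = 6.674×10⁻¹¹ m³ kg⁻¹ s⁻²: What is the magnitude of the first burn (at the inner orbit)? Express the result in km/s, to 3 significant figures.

μ = GM = 6.674×10⁻¹¹ × 1.898×10²⁷ = 1.267×10¹⁷ m³/s².
r₁ = 69910 + 45520 = 115430 km = 1.1543×10⁸ m.
r₂ = 69910 + 708500 = 778410 km = 7.7841×10⁸ m.
Transfer ellipse a_t = (r₁ + r₂)/2 = 4.469×10⁸ m.
At r₁: circular v_c1 = √(μ/r₁) = 33130 m/s; transfer-perijove v_p = √[μ(2/r₁ − 1/a_t)] = 43720 m/s.
Δv₁ = v_p − v_c1 = 10590 m/s.
= 10.59 km/s.

Δv ≈ 10.6 km/s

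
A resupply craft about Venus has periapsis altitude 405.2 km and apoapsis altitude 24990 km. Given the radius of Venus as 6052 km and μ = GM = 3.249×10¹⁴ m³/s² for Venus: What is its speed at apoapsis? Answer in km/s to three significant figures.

r_p = 6052 + 405.2 = 6457.2 km = 6.4572×10⁶ m.
r_a = 6052 + 24990 = 31042 km = 3.1042×10⁷ m.
Semi-major axis a = (r_p + r_a)/2 = 18750 km = 1.875×10⁷ m.
Vis-viva: v² = μ(2/r − 1/a) = 3.249×10¹⁴ × (6.443×10⁻⁸ − 5.333×10⁻⁸) = 3.605×10⁶ m²/s².
v = 1899 m/s = 1.899 km/s.

v ≈ 1.90 km/s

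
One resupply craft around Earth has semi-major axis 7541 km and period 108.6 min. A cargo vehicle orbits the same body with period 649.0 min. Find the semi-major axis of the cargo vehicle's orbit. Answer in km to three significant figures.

Kepler's third law: a³ ∝ T², so a₂ = a₁ (T₂/T₁)^(2/3).
T₂/T₁ = 5.976, (T₂/T₁)^(2/3) = 3.293.
a₂ = 7541 × 3.293 = 24830 km.

a₂ ≈ 24800 km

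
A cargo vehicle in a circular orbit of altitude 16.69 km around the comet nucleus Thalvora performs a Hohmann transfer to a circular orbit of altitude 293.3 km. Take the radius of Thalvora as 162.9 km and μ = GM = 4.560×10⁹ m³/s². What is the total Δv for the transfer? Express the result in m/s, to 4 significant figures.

Δv_total ≈ 56.37 m/s

r₁ = 162.9 + 16.69 = 179.59 km = 1.7959×10⁵ m.
r₂ = 162.9 + 293.3 = 456.20 km = 4.5620×10⁵ m.
Transfer ellipse a_t = (r₁ + r₂)/2 = 3.179×10⁵ m.
At r₁: circular v_c1 = √(μ/r₁) = 159.3 m/s; transfer-periapsis v_p = √[μ(2/r₁ − 1/a_t)] = 190.9 m/s.
Δv₁ = v_p − v_c1 = 31.54 m/s.
At r₂: circular v_c2 = √(μ/r₂) = 99.98 m/s; transfer-apoapsis v_a = √[μ(2/r₂ − 1/a_t)] = 75.15 m/s.
Δv₂ = v_c2 − v_a = 24.83 m/s.
Total Δv = Δv₁ + Δv₂ = 56.37 m/s.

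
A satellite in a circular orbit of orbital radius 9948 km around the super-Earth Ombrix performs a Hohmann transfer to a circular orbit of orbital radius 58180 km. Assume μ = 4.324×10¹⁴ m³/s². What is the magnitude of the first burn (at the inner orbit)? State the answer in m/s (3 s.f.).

Δv ≈ 2020 m/s

r₁ = 9948 km = 9.948×10⁶ m.
r₂ = 58180 km = 5.818×10⁷ m.
Transfer ellipse a_t = (r₁ + r₂)/2 = 3.406×10⁷ m.
At r₁: circular v_c1 = √(μ/r₁) = 6593 m/s; transfer-periapsis v_p = √[μ(2/r₁ − 1/a_t)] = 8616 m/s.
Δv₁ = v_p − v_c1 = 2023 m/s.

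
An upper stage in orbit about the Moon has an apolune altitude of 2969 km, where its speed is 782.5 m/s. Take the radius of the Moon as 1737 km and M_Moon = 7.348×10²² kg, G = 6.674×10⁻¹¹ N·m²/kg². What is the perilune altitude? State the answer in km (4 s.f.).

perilune altitude ≈ 220.7 km

μ = GM = 6.674×10⁻¹¹ × 7.348×10²² = 4.904×10¹² m³/s².
r_a = 1737 + 2969 = 4706.0 km = 4.706×10⁶ m.
Specific energy ε = v²/2 − μ/r = -7.359×10⁵ J/kg, so a = −μ/(2ε) = 3.332×10⁶ m.
The apsides satisfy r_p + r_a = 2a, so the perilune radius is 2a − r_a = 1.958×10⁶ m = 1957.7 km.
Perilune altitude = 1957.7 − 1737 = 220.73 km.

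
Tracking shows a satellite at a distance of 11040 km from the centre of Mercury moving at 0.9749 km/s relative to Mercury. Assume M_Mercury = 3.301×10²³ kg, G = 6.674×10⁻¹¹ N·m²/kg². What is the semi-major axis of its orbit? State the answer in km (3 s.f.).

μ = GM = 6.674×10⁻¹¹ × 3.301×10²³ = 2.203×10¹³ m³/s².
r = 1.104×10⁷ m.
Vis-viva rearranged: 1/a = 2/r − v²/μ = 1.812×10⁻⁷ − 4.314×10⁻⁸ = 1.380×10⁻⁷ m⁻¹.
a = 7.245×10⁶ m = 7245.4 km.

a ≈ 7250 km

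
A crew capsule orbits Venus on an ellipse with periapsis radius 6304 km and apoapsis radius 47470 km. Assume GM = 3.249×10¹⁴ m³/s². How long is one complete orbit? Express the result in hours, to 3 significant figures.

T ≈ 13.5 hours

Semi-major axis a = (r_p + r_a)/2 = (6304.0 + 47470)/2 = 26887 km = 2.689×10⁷ m.
By Kepler's third law T = 2π√(a³/μ) = 2π × 7.735×10³ = 4.860×10⁴ s.
= 13.50 hours.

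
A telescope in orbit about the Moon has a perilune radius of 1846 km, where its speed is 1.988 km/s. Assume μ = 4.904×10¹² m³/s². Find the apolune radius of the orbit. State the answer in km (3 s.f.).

apolune radius ≈ 5360 km

r_p = 1.846×10⁶ m.
Specific energy ε = v²/2 − μ/r = -6.805×10⁵ J/kg, so a = −μ/(2ε) = 3.603×10⁶ m.
The apsides satisfy r_p + r_a = 2a, so the apolune radius is 2a − r_p = 5.361×10⁶ m = 5360.6 km.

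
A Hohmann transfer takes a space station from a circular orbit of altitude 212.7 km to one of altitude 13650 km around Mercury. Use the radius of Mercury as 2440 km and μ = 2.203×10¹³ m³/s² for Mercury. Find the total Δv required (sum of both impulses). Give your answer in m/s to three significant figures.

Δv_total ≈ 1440 m/s

r₁ = 2440 + 212.7 = 2652.7 km = 2.6527×10⁶ m.
r₂ = 2440 + 13650 = 16090 km = 1.6090×10⁷ m.
Transfer ellipse a_t = (r₁ + r₂)/2 = 9.371×10⁶ m.
At r₁: circular v_c1 = √(μ/r₁) = 2882 m/s; transfer-periherm v_p = √[μ(2/r₁ − 1/a_t)] = 3776 m/s.
Δv₁ = v_p − v_c1 = 894.3 m/s.
At r₂: circular v_c2 = √(μ/r₂) = 1170 m/s; transfer-apoherm v_a = √[μ(2/r₂ − 1/a_t)] = 622.5 m/s.
Δv₂ = v_c2 − v_a = 547.6 m/s.
Total Δv = Δv₁ + Δv₂ = 1442 m/s.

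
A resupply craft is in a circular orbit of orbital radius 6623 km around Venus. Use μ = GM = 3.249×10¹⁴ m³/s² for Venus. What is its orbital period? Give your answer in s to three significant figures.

T ≈ 5940 s

r = 6623 km = 6.623×10⁶ m.
Kepler's third law: T = 2π√(r³/μ) = 2π√((6.623×10⁶)³ / 3.249×10¹⁴).
r³/μ = 8.942×10⁵ s², so T = 2π × 9.456×10² = 5.941×10³ s.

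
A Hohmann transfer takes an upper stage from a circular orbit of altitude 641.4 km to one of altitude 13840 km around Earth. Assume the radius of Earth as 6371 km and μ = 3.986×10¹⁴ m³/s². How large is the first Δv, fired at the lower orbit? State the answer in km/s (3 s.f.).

r₁ = 6371 + 641.4 = 7012.4 km = 7.0124×10⁶ m.
r₂ = 6371 + 13840 = 20211 km = 2.0211×10⁷ m.
Transfer ellipse a_t = (r₁ + r₂)/2 = 1.361×10⁷ m.
At r₁: circular v_c1 = √(μ/r₁) = 7539 m/s; transfer-perigee v_p = √[μ(2/r₁ − 1/a_t)] = 9187 m/s.
Δv₁ = v_p − v_c1 = 1648 m/s.
= 1.648 km/s.

Δv ≈ 1.65 km/s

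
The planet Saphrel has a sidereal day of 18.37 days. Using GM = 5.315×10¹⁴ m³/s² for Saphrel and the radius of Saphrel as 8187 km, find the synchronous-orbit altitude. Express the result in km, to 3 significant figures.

T = 18.37 days = 1.587×10⁶ s.
A synchronous orbit has period T, so by Kepler's third law a = (μT²/4π²)^(1/3).
μT²/4π² = 5.315×10¹⁴ × (1.587×10⁶)² / 39.48 = 3.391×10²⁵ m³.
a = 3.237×10⁸ m = 3.2369×10⁵ km.
Altitude h = a − R = 3.2369×10⁵ − 8187 = 3.1550×10⁵ km.

h_sync ≈ 3.16×10⁵ km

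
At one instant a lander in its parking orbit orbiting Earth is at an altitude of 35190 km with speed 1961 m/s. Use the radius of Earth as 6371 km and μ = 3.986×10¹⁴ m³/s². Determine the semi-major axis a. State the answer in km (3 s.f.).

r = 6371 + 35190 = 41561 km = 4.156×10⁷ m.
Specific orbital energy ε = v²/2 − μ/r = (1961)²/2 − 3.986×10¹⁴/4.156×10⁷ = -7.668×10⁶ J/kg.
Since ε = −μ/(2a), a = −μ/(2ε) = 2.599×10⁷ m = 25991 km.

a ≈ 26000 km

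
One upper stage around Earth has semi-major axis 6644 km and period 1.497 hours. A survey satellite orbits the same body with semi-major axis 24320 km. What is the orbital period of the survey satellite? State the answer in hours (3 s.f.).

Kepler's third law: T² ∝ a³, so T₂ = T₁ (a₂/a₁)^(3/2).
a₂/a₁ = 3.660, (a₂/a₁)^(3/2) = 7.003.
T₂ = 1.497 × 7.003 = 10.48 hours.

T₂ ≈ 10.5 hours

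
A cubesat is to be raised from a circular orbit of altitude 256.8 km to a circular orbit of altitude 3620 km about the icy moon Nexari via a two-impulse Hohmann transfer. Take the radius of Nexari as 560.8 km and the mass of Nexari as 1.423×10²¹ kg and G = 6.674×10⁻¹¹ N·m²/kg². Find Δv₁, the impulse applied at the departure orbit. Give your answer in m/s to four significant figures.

Δv ≈ 99.99 m/s

μ = GM = 6.674×10⁻¹¹ × 1.423×10²¹ = 9.497×10¹⁰ m³/s².
r₁ = 560.8 + 256.8 = 817.60 km = 8.1760×10⁵ m.
r₂ = 560.8 + 3620 = 4180.8 km = 4.1808×10⁶ m.
Transfer ellipse a_t = (r₁ + r₂)/2 = 2.499×10⁶ m.
At r₁: circular v_c1 = √(μ/r₁) = 340.8 m/s; transfer-periapsis v_p = √[μ(2/r₁ − 1/a_t)] = 440.8 m/s.
Δv₁ = v_p − v_c1 = 99.99 m/s.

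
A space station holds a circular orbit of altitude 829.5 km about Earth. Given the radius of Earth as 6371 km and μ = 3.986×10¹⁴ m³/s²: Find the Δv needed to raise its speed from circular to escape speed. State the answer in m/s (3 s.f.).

r = 6371 + 829.5 = 7200.5 km = 7.2005×10⁶ m.
Circular speed v_c = √(μ/r) = 7440 m/s.
Escape speed v_esc = √(2μ/r) = √2 × v_c = 10520 m/s.
Δv = v_esc − v_c = 3082 m/s.

Δv ≈ 3080 m/s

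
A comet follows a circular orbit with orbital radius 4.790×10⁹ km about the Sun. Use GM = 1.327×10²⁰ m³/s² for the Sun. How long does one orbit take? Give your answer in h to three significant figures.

r = 4.790×10⁹ km = 4.790×10¹² m.
Kepler's third law: T = 2π√(r³/μ) = 2π√((4.790×10¹²)³ / 1.327×10²⁰).
r³/μ = 8.282×10¹⁷ s², so T = 2π × 9.101×10⁸ = 5.718×10⁹ s.
Converting: 5.718×10⁹ s ÷ 3600 = 1.588×10⁶ h.

T ≈ 1590000 h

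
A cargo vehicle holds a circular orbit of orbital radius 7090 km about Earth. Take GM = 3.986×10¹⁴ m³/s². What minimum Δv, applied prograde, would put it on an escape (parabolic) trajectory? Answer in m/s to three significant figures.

Δv ≈ 3110 m/s

r = 7090 km = 7.090×10⁶ m.
Circular speed v_c = √(μ/r) = 7498 m/s.
Escape speed v_esc = √(2μ/r) = √2 × v_c = 10600 m/s.
Δv = v_esc − v_c = 3106 m/s.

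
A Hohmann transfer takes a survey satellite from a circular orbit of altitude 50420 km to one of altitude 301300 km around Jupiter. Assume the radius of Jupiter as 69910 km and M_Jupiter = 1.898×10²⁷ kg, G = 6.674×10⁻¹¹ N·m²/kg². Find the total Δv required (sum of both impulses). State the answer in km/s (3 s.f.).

Δv_total ≈ 13.0 km/s

μ = GM = 6.674×10⁻¹¹ × 1.898×10²⁷ = 1.267×10¹⁷ m³/s².
r₁ = 69910 + 50420 = 120330 km = 1.2033×10⁸ m.
r₂ = 69910 + 301300 = 371210 km = 3.7121×10⁸ m.
Transfer ellipse a_t = (r₁ + r₂)/2 = 2.458×10⁸ m.
At r₁: circular v_c1 = √(μ/r₁) = 32450 m/s; transfer-perijove v_p = √[μ(2/r₁ − 1/a_t)] = 39870 m/s.
Δv₁ = v_p − v_c1 = 7429 m/s.
At r₂: circular v_c2 = √(μ/r₂) = 18470 m/s; transfer-apojove v_a = √[μ(2/r₂ − 1/a_t)] = 12930 m/s.
Δv₂ = v_c2 − v_a = 5547 m/s.
Total Δv = Δv₁ + Δv₂ = 12980 m/s = 12.98 km/s.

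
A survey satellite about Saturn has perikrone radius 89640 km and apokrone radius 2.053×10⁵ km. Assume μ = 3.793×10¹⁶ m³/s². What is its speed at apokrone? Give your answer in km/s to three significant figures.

Semi-major axis a = (r_p + r_a)/2 = 1.4747×10⁵ km = 1.475×10⁸ m.
Vis-viva: v² = μ(2/r − 1/a) = 3.793×10¹⁶ × (9.742×10⁻⁹ − 6.781×10⁻⁹) = 1.123×10⁸ m²/s².
v = 10600 m/s = 10.60 km/s.

v ≈ 10.6 km/s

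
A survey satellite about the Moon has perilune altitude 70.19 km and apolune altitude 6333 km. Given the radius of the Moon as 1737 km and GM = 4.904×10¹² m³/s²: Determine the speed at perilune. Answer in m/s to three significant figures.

r_p = 1737 + 70.19 = 1807.2 km = 1.8072×10⁶ m.
r_a = 1737 + 6333 = 8070.0 km = 8.0700×10⁶ m.
Semi-major axis a = (r_p + r_a)/2 = 4938.6 km = 4.939×10⁶ m.
Vis-viva: v² = μ(2/r − 1/a) = 4.904×10¹² × (1.107×10⁻⁶ − 2.025×10⁻⁷) = 4.434×10⁶ m²/s².
v = 2106 m/s.

v ≈ 2110 m/s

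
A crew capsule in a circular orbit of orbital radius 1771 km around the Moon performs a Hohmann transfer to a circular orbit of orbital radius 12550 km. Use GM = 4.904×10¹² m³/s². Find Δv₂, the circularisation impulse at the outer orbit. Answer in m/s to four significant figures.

r₁ = 1771 km = 1.771×10⁶ m.
r₂ = 12550 km = 1.255×10⁷ m.
Transfer ellipse a_t = (r₁ + r₂)/2 = 7.160×10⁶ m.
At r₁: circular v_c1 = √(μ/r₁) = 1664 m/s; transfer-perilune v_p = √[μ(2/r₁ − 1/a_t)] = 2203 m/s.
At r₂: circular v_c2 = √(μ/r₂) = 625.1 m/s; transfer-apolune v_a = √[μ(2/r₂ − 1/a_t)] = 310.9 m/s.
Δv₂ = v_c2 − v_a = 314.2 m/s.

Δv ≈ 314.2 m/s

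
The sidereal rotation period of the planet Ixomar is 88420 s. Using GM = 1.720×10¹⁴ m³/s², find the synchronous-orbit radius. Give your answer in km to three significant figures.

A synchronous orbit has period T, so by Kepler's third law a = (μT²/4π²)^(1/3).
μT²/4π² = 1.720×10¹⁴ × (8.842×10⁴)² / 39.48 = 3.406×10²² m³.
a = 3.242×10⁷ m = 32416 km.

r_sync ≈ 32400 km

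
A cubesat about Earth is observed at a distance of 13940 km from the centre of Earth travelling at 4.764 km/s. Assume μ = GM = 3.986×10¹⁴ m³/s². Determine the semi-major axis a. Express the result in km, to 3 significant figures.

a ≈ 11600 km

r = 1.394×10⁷ m.
Vis-viva rearranged: 1/a = 2/r − v²/μ = 1.435×10⁻⁷ − 5.694×10⁻⁸ = 8.653×10⁻⁸ m⁻¹.
a = 1.156×10⁷ m = 11556 km.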